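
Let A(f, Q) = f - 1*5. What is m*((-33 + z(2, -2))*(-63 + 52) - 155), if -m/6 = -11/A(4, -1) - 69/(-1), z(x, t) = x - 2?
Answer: -99840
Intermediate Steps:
A(f, Q) = -5 + f (A(f, Q) = f - 5 = -5 + f)
z(x, t) = -2 + x
m = -480 (m = -6*(-11/(-5 + 4) - 69/(-1)) = -6*(-11/(-1) - 69*(-1)) = -6*(-11*(-1) + 69) = -6*(11 + 69) = -6*80 = -480)
m*((-33 + z(2, -2))*(-63 + 52) - 155) = -480*((-33 + (-2 + 2))*(-63 + 52) - 155) = -480*((-33 + 0)*(-11) - 155) = -480*(-33*(-11) - 155) = -480*(363 - 155) = -480*208 = -99840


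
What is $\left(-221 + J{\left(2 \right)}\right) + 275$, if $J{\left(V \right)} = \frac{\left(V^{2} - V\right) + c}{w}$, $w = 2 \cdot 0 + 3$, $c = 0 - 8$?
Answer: $52$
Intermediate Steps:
$c = -8$ ($c = 0 - 8 = -8$)
$w = 3$ ($w = 0 + 3 = 3$)
$J{\left(V \right)} = - \frac{8}{3} - \frac{V}{3} + \frac{V^{2}}{3}$ ($J{\left(V \right)} = \frac{\left(V^{2} - V\right) - 8}{3} = \left(-8 + V^{2} - V\right) \frac{1}{3} = - \frac{8}{3} - \frac{V}{3} + \frac{V^{2}}{3}$)
$\left(-221 + J{\left(2 \right)}\right) + 275 = \left(-221 - \left(\frac{10}{3} - \frac{4}{3}\right)\right) + 275 = \left(-221 - 2\right) + 275 = -223 + 275 = 52$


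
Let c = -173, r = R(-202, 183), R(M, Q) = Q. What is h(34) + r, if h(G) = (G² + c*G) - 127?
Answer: -4670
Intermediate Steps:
r = 183
h(G) = -127 + G² - 173*G (h(G) = (G² - 173*G) - 127 = -127 + G² - 173*G)
h(34) + r = (-127 + 34² - 173*34) + 183 = (-127 + 1156 - 5882) + 183 = -4853 + 183 = -4670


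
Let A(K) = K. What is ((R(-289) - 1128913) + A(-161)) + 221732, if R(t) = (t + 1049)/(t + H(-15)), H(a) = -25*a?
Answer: -39015326/43 ≈ -9.0733e+5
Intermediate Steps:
R(t) = (1049 + t)/(375 + t) (R(t) = (t + 1049)/(t - 25*(-15)) = (1049 + t)/(t + 375) = (1049 + t)/(375 + t))
((R(-289) - 1128913) + A(-161)) + 221732 = (((1049 - 289)/(375 - 289) - 1128913) - 161) + 221732 = ((760/86 - 1128913) - 161) + 221732 = (((1/86)*760 - 1128913) - 161) + 221732 = ((380/43 - 1128913) - 161) + 221732 = (-48542879/43 - 161) + 221732 = -48549802/43 + 221732 = -39015326/43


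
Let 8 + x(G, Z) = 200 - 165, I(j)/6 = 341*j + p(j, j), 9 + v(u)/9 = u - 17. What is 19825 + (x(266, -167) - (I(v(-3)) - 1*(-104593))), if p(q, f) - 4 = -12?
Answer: 449313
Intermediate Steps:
v(u) = -234 + 9*u (v(u) = -81 + 9*(u - 17) = -81 + 9*(-17 + u) = -81 + (-153 + 9*u) = -234 + 9*u)
p(q, f) = -8 (p(q, f) = 4 - 12 = -8)
I(j) = -48 + 2046*j (I(j) = 6*(341*j - 8) = 6*(-8 + 341*j) = -48 + 2046*j)
x(G, Z) = 27 (x(G, Z) = -8 + (200 - 165) = -8 + 35 = 27)
19825 + (x(266, -167) - (I(v(-3)) - 1*(-104593))) = 19825 + (27 - ((-48 + 2046*(-234 + 9*(-3))) - 1*(-104593))) = 19825 + (27 - ((-48 + 2046*(-234 - 27)) + 104593)) = 19825 + (27 - ((-48 + 2046*(-261)) + 104593)) = 19825 + (27 - ((-48 - 534006) + 104593)) = 19825 + (27 - (-534054 + 104593)) = 19825 + (27 - 1*(-429461)) = 19825 + (27 + 429461) = 19825 + 429488 = 449313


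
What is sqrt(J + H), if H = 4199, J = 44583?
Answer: sqrt(48782) ≈ 220.87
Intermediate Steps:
sqrt(J + H) = sqrt(44583 + 4199) = sqrt(48782)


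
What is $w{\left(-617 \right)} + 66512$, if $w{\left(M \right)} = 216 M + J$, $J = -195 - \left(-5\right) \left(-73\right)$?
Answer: $-67320$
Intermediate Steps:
$J = -560$ ($J = -195 - 365 = -560$)
$w{\left(M \right)} = -560 + 216 M$ ($w{\left(M \right)} = 216 M - 560 = -560 + 216 M$)
$w{\left(-617 \right)} + 66512 = \left(-560 + 216 \left(-617\right)\right) + 66512 = \left(-560 - 133272\right) + 66512 = -133832 + 66512 = -67320$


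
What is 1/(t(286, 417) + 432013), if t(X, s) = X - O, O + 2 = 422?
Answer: 1/431879 ≈ 2.3155e-6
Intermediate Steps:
O = 420 (O = -2 + 422 = 420)
t(X, s) = -420 + X (t(X, s) = X - 1*420 = X - 420 = -420 + X)
1/(t(286, 417) + 432013) = 1/((-420 + 286) + 432013) = 1/(-134 + 432013) = 1/431879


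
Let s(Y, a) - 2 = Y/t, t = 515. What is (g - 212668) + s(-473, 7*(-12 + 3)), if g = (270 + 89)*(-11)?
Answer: -111557198/515 ≈ -2.1662e+5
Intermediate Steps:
g = -3949 (g = 359*(-11) = -3949)
s(Y, a) = 2 + Y/515
(g - 212668) + s(-473, 7*(-12 + 3)) = (-3949 - 212668) + (2 + (1/515)*(-473)) = -216617 + (2 - 473/515) = -216617 + 557/515 = -111557198/515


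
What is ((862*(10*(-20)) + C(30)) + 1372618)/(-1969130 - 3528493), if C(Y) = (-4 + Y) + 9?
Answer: -1200253/5497623 ≈ -0.21832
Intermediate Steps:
C(Y) = 5 + Y
((862*(10*(-20)) + C(30)) + 1372618)/(-1969130 - 3528493) = ((862*(10*(-20)) + (5 + 30)) + 1372618)/(-1969130 - 3528493) = ((862*(-200) + 35) + 1372618)/(-5497623) = ((-172400 + 35) + 1372618)*(-1/5497623) = (-172365 + 1372618)*(-1/5497623) = 1200253*(-1/5497623) = -1200253/5497623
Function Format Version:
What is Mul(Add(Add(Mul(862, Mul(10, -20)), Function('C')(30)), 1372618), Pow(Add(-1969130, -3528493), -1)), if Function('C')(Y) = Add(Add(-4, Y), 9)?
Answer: Rational(-1200253, 5497623) ≈ -0.21832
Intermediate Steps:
Function('C')(Y) = Add(5, Y)
Mul(Add(Add(Mul(862, Mul(10, -20)), Function('C')(30)), 1372618), Pow(Add(-1969130, -3528493), -1)) = Mul(Add(Add(Mul(862, Mul(10, -20)), Add(5, 30)), 1372618), Pow(Add(-1969130, -3528493), -1)) = Mul(Add(Add(Mul(862, -200), 35), 1372618), Pow(-5497623, -1)) = Mul(Add(Add(-172400, 35), 1372618), Rational(-1, 5497623)) = Mul(Add(-172365, 1372618), Rational(-1, 5497623)) = Mul(1200253, Rational(-1, 5497623)) = Rational(-1200253, 5497623)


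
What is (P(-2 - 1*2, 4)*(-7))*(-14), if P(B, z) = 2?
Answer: 196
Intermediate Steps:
(P(-2 - 1*2, 4)*(-7))*(-14) = (2*(-7))*(-14) = -14*(-14) = 196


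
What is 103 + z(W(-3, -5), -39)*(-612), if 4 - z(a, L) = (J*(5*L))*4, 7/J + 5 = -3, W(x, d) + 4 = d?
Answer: 415345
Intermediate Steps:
W(x, d) = -4 + d
J = -7/8 (J = 7/(-5 - 3) = 7/(-8) = 7*(-⅛) = -7/8 ≈ -0.87500)
z(a, L) = 4 + 35*L/2 (z(a, L) = 4 - (-35*L/8)*4 = 4 - (-35)*L/2 = 4 + 35*L/2)
103 + z(W(-3, -5), -39)*(-612) = 103 + (4 + (35/2)*(-39))*(-612) = 103 + (4 - 1365/2)*(-612) = 103 - 1357/2*(-612) = 103 + 415242 = 415345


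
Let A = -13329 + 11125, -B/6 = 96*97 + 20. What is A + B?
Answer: -58196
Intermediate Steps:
B = -55992 (B = -6*(96*97 + 20) = -6*(9312 + 20) = -6*9332 = -55992)
A = -2204
A + B = -2204 - 55992 = -58196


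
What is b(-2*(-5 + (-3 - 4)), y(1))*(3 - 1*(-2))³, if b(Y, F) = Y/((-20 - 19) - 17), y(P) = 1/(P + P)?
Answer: -375/7 ≈ -53.571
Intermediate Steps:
y(P) = 1/(2*P)
b(Y, F) = -Y/56 (b(Y, F) = Y/(-39 - 17) = Y/(-56) = Y*(-1/56) = -Y/56)
b(-2*(-5 + (-3 - 4)), y(1))*(3 - 1*(-2))³ = (-(-1)*(-5 + (-3 - 4))/28)*(3 - 1*(-2))³ = (-(-1)*(-5 - 7)/28)*(3 + 2)³ = -(-1)*(-12)/28*5³ = -1/56*24*125 = -3/7*125 = -375/7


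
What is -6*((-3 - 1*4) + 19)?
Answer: -72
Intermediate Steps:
-6*((-3 - 1*4) + 19) = -6*((-3 - 4) + 19) = -6*(-7 + 19) = -6*12 = -72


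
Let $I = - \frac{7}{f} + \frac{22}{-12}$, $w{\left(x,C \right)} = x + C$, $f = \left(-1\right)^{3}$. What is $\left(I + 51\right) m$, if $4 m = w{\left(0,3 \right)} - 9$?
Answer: $- \frac{337}{4} \approx -84.25$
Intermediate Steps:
$f = -1$
$w{\left(x,C \right)} = C + x$
$m = - \frac{3}{2}$ ($m = \frac{\left(3 + 0\right) - 9}{4} = \frac{3 - 9}{4} = \frac{1}{4} \left(-6\right) = - \frac{3}{2} \approx -1.5$)
$I = \frac{31}{6}$ ($I = - \frac{7}{-1} + \frac{22}{-12} = \left(-7\right) \left(-1\right) + 22 \left(- \frac{1}{12}\right) = 7 - \frac{11}{6} = \frac{31}{6} \approx 5.1667$)
$\left(I + 51\right) m = \left(\frac{31}{6} + 51\right) \left(- \frac{3}{2}\right) = \frac{337}{6} \left(- \frac{3}{2}\right) = - \frac{337}{4}$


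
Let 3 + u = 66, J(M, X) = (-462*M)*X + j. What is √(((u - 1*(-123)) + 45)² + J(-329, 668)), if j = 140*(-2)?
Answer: √101587745 ≈ 10079.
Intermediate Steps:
j = -280
J(M, X) = -280 - 462*M*X (J(M, X) = (-462*M)*X - 280 = -462*M*X - 280 = -280 - 462*M*X)
u = 63 (u = -3 + 66 = 63)
√(((u - 1*(-123)) + 45)² + J(-329, 668)) = √(((63 - 1*(-123)) + 45)² + (-280 - 462*(-329)*668)) = √(((63 + 123) + 45)² + (-280 + 101534664)) = √((186 + 45)² + 101534384) = √(231² + 101534384) = √(53361 + 101534384) = √101587745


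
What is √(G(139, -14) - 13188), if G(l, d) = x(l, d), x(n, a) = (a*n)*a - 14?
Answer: √14042 ≈ 118.50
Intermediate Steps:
x(n, a) = -14 + n*a² (x(n, a) = n*a² - 14 = -14 + n*a²)
G(l, d) = -14 + l*d²
√(G(139, -14) - 13188) = √((-14 + 139*(-14)²) - 13188) = √((-14 + 139*196) - 13188) = √((-14 + 27244) - 13188) = √(27230 - 13188) = √14042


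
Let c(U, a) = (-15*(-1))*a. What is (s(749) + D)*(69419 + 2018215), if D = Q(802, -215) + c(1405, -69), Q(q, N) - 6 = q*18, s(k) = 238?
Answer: 28485765930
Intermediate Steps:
c(U, a) = 15*a
Q(q, N) = 6 + 18*q (Q(q, N) = 6 + q*18 = 6 + 18*q)
D = 13407 (D = (6 + 18*802) + 15*(-69) = (6 + 14436) - 1035 = 14442 - 1035 = 13407)
(s(749) + D)*(69419 + 2018215) = (238 + 13407)*(69419 + 2018215) = 13645*2087634 = 28485765930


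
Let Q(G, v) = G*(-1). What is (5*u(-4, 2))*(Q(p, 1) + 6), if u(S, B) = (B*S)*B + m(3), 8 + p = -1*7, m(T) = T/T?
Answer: -1575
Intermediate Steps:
m(T) = 1
p = -15 (p = -8 - 1*7 = -8 - 7 = -15)
u(S, B) = 1 + S*B² (u(S, B) = (B*S)*B + 1 = S*B² + 1 = 1 + S*B²)
Q(G, v) = -G
(5*u(-4, 2))*(Q(p, 1) + 6) = (5*(1 - 4*2²))*(-1*(-15) + 6) = (5*(1 - 4*4))*(15 + 6) = (5*(1 - 16))*21 = (5*(-15))*21 = -75*21 = -1575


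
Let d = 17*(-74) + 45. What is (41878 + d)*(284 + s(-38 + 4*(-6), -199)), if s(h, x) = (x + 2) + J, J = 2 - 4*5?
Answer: 2805885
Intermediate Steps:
J = -18 (J = 2 - 20 = -18)
d = -1213 (d = -1258 + 45 = -1213)
s(h, x) = -16 + x (s(h, x) = (x + 2) - 18 = (2 + x) - 18 = -16 + x)
(41878 + d)*(284 + s(-38 + 4*(-6), -199)) = (41878 - 1213)*(284 + (-16 - 199)) = 40665*(284 - 215) = 40665*69 = 2805885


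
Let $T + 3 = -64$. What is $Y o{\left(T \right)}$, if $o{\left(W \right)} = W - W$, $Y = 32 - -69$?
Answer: $0$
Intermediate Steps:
$Y = 101$ ($Y = 32 + 69 = 101$)
$T = -67$ ($T = -3 - 64 = -67$)
$o{\left(W \right)} = 0$
$Y o{\left(T \right)} = 101 \cdot 0 = 0$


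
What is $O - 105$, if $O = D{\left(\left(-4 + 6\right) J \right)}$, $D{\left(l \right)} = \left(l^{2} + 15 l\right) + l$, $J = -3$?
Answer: $-165$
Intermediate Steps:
$D{\left(l \right)} = l^{2} + 16 l$
$O = -60$ ($O = \left(-4 + 6\right) \left(-3\right) \left(16 + \left(-4 + 6\right) \left(-3\right)\right) = 2 \left(-3\right) \left(16 + 2 \left(-3\right)\right) = - 6 \left(16 - 6\right) = \left(-6\right) 10 = -60$)
$O - 105 = -60 - 105 = -165$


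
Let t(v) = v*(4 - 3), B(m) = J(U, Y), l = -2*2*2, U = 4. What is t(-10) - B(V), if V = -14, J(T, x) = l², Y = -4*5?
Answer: -74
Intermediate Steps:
l = -8 (l = -4*2 = -8)
Y = -20
J(T, x) = 64 (J(T, x) = (-8)² = 64)
B(m) = 64
t(v) = v (t(v) = v*1 = v)
t(-10) - B(V) = -10 - 1*64 = -10 - 64 = -74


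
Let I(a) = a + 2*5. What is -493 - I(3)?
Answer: -506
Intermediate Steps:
I(a) = 10 + a (I(a) = a + 10 = 10 + a)
-493 - I(3) = -493 - (10 + 3) = -493 - 1*13 = -493 - 13 = -506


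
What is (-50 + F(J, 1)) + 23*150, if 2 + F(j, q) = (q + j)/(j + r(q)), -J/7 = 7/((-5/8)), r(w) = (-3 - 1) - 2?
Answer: 1230473/362 ≈ 3399.1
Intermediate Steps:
r(w) = -6 (r(w) = -4 - 2 = -6)
J = 392/5 (J = -49/((-5/8)) = -49/((-5*1/8)) = -49/(-5/8) = -49*(-8)/5 = -7*(-56/5) = 392/5 ≈ 78.400)
F(j, q) = -2 + (j + q)/(-6 + j) (F(j, q) = -2 + (q + j)/(j - 6) = -2 + (j + q)/(-6 + j))
(-50 + F(J, 1)) + 23*150 = (-50 + (12 + 1 - 1*392/5)/(-6 + 392/5)) + 23*150 = (-50 + (12 + 1 - 392/5)/(362/5)) + 3450 = (-50 + (5/362)*(-327/5)) + 3450 = (-50 - 327/362) + 3450 = -18427/362 + 3450 = 1230473/362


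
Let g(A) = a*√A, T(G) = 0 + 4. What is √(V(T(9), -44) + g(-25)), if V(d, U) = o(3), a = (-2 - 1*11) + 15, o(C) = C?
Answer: √(3 + 10*I) ≈ 2.5923 + 1.9288*I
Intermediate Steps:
T(G) = 4
a = 2 (a = (-2 - 11) + 15 = -13 + 15 = 2)
V(d, U) = 3
g(A) = 2*√A
√(V(T(9), -44) + g(-25)) = √(3 + 2*√(-25)) = √(3 + 2*(5*I)) = √(3 + 10*I)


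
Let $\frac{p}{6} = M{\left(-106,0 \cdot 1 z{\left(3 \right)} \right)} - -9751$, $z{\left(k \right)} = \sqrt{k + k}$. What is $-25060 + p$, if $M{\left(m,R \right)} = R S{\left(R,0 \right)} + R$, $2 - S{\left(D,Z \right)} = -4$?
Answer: $33446$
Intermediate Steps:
$S{\left(D,Z \right)} = 6$ ($S{\left(D,Z \right)} = 2 - -4 = 2 + 4 = 6$)
$z{\left(k \right)} = \sqrt{2} \sqrt{k}$ ($z{\left(k \right)} = \sqrt{2 k} = \sqrt{2} \sqrt{k}$)
$M{\left(m,R \right)} = 7 R$ ($M{\left(m,R \right)} = R 6 + R = 6 R + R = 7 R$)
$p = 58506$ ($p = 6 \left(7 \cdot 0 \cdot 1 \sqrt{2} \sqrt{3} - -9751\right) = 6 \left(7 \cdot 0 \sqrt{6} + \left(-2388 + 12139\right)\right) = 6 \left(7 \cdot 0 + 9751\right) = 6 \left(0 + 9751\right) = 6 \cdot 9751 = 58506$)
$-25060 + p = -25060 + 58506 = 33446$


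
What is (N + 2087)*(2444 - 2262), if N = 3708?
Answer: 1054690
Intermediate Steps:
(N + 2087)*(2444 - 2262) = (3708 + 2087)*(2444 - 2262) = 5795*182 = 1054690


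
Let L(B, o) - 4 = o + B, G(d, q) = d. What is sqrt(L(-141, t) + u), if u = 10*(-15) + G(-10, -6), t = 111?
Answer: I*sqrt(186) ≈ 13.638*I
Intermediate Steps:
L(B, o) = 4 + B + o (L(B, o) = 4 + (o + B) = 4 + (B + o) = 4 + B + o)
u = -160 (u = 10*(-15) - 10 = -150 - 10 = -160)
sqrt(L(-141, t) + u) = sqrt((4 - 141 + 111) - 160) = sqrt(-26 - 160) = sqrt(-186) = I*sqrt(186)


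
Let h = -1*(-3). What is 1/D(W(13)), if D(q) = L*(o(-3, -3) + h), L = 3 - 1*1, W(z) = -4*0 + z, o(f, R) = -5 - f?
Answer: 1/2 ≈ 0.50000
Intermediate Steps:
h = 3
W(z) = z (W(z) = 0 + z = z)
L = 2 (L = 3 - 1 = 2)
D(q) = 2 (D(q) = 2*((-5 - 1*(-3)) + 3) = 2*((-5 + 3) + 3) = 2*(-2 + 3) = 2*1 = 2)
1/D(W(13)) = 1/2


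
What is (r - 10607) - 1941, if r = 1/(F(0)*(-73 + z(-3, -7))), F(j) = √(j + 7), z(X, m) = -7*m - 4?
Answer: -12548 - √7/196 ≈ -12548.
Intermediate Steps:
z(X, m) = -4 - 7*m
F(j) = √(7 + j)
r = -√7/196 (r = 1/(√(7 + 0)*(-73 + (-4 - 7*(-7)))) = 1/(√7*(-73 + (-4 + 49))) = 1/(√7*(-73 + 45)) = 1/(√7*(-28)) = 1/(-28*√7) = -√7/196 ≈ -0.013499)
(r - 10607) - 1941 = (-√7/196 - 10607) - 1941 = (-10607 - √7/196) - 1941 = -12548 - √7/196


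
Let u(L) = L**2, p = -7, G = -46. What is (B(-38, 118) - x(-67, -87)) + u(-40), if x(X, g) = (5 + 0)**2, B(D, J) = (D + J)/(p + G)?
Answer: 83395/53 ≈ 1573.5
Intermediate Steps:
B(D, J) = -D/53 - J/53 (B(D, J) = (D + J)/(-7 - 46) = (D + J)/(-53) = (D + J)*(-1/53) = -D/53 - J/53)
x(X, g) = 25 (x(X, g) = 5**2 = 25)
(B(-38, 118) - x(-67, -87)) + u(-40) = ((-1/53*(-38) - 1/53*118) - 1*25) + (-40)**2 = ((38/53 - 118/53) - 25) + 1600 = (-80/53 - 25) + 1600 = -1405/53 + 1600 = 83395/53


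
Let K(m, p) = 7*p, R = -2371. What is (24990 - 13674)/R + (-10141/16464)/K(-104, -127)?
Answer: -165602544425/34703132016 ≈ -4.7720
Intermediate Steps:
(24990 - 13674)/R + (-10141/16464)/K(-104, -127) = (24990 - 13674)/(-2371) + (-10141/16464)/((7*(-127))) = 11316*(-1/2371) - 10141*1/16464/(-889) = -11316/2371 - 10141/16464*(-1/889) = -11316/2371 + 10141/14636496 = -165602544425/34703132016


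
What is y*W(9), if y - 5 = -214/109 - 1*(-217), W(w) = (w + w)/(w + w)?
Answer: 23984/109 ≈ 220.04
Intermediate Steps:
W(w) = 1 (W(w) = (2*w)/((2*w)) = (2*w)*(1/(2*w)) = 1)
y = 23984/109 (y = 5 + (-214/109 - 1*(-217)) = 5 + (-214*1/109 + 217) = 5 + (-214/109 + 217) = 5 + 23439/109 = 23984/109 ≈ 220.04)
y*W(9) = (23984/109)*1 = 23984/109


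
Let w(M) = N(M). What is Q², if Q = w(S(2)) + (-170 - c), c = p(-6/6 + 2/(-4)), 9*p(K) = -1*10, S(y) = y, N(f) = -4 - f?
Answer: 2477476/81 ≈ 30586.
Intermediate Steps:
w(M) = -4 - M
p(K) = -10/9 (p(K) = (-1*10)/9 = (⅑)*(-10) = -10/9)
c = -10/9 ≈ -1.1111
Q = -1574/9 (Q = (-4 - 1*2) + (-170 - 1*(-10/9)) = (-4 - 2) + (-170 + 10/9) = -6 - 1520/9 = -1574/9 ≈ -174.89)
Q² = (-1574/9)² = 2477476/81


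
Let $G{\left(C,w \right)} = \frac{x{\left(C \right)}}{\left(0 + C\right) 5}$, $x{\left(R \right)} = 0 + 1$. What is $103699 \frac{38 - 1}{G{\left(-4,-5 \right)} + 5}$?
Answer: $\frac{76737260}{99} \approx 7.7512 \cdot 10^{5}$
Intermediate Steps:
$x{\left(R \right)} = 1$
$G{\left(C,w \right)} = \frac{1}{5 C}$ ($G{\left(C,w \right)} = 1 \frac{1}{\left(0 + C\right) 5} = 1 \frac{1}{C 5} = 1 \frac{1}{5 C} = \frac{1}{5 C}$)
$103699 \frac{38 - 1}{G{\left(-4,-5 \right)} + 5} = 103699 \frac{38 - 1}{\frac{1}{5 \left(-4\right)} + 5} = 103699 \frac{37}{\frac{1}{5} \left(- \frac{1}{4}\right) + 5} = 103699 \frac{37}{- \frac{1}{20} + 5} = 103699 \frac{37}{\frac{99}{20}} = 103699 \cdot 37 \cdot \frac{20}{99} = 103699 \cdot \frac{740}{99} = \frac{76737260}{99}$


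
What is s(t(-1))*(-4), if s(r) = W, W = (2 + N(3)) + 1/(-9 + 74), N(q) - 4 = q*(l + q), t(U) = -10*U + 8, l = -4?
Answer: -784/65 ≈ -12.062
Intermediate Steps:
t(U) = 8 - 10*U
N(q) = 4 + q*(-4 + q)
W = 196/65 (W = (2 + (4 + 3**2 - 4*3)) + 1/(-9 + 74) = (2 + (4 + 9 - 12)) + 1/65 = (2 + 1) + 1/65 = 3 + 1/65 = 196/65 ≈ 3.0154)
s(r) = 196/65
s(t(-1))*(-4) = (196/65)*(-4) = -784/65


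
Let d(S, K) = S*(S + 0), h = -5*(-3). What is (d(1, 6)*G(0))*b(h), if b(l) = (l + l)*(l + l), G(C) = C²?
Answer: 0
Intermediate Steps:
h = 15
d(S, K) = S² (d(S, K) = S*S = S²)
b(l) = 4*l² (b(l) = (2*l)*(2*l) = 4*l²)
(d(1, 6)*G(0))*b(h) = (1²*0²)*(4*15²) = (1*0)*(4*225) = 0*900 = 0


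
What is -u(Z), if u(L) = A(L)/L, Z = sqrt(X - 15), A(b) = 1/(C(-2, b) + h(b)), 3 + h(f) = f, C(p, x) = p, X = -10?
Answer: 1/50 - I/50 ≈ 0.02 - 0.02*I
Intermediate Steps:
h(f) = -3 + f
A(b) = 1/(-5 + b) (A(b) = 1/(-2 + (-3 + b)) = 1/(-5 + b))
Z = 5*I (Z = sqrt(-10 - 15) = sqrt(-25) = 5*I ≈ 5.0*I)
u(L) = 1/(L*(-5 + L)) (u(L) = 1/((-5 + L)*L) = 1/(L*(-5 + L)))
-u(Z) = -1/((5*I)*(-5 + 5*I)) = -(-I/5)*(-5 - 5*I)/50 = -(-1)*I*(-5 - 5*I)/250 = I*(-5 - 5*I)/250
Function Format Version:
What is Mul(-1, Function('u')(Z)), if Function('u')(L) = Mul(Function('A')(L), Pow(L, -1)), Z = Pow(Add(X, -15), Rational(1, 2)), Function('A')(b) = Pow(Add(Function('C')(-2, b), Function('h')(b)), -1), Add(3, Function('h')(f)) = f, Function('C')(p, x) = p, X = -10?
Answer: Add(Rational(1, 50), Mul(Rational(-1, 50), I)) ≈ Add(0.020000, Mul(-0.020000, I))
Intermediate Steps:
Function('h')(f) = Add(-3, f)
Function('A')(b) = Pow(Add(-5, b), -1) (Function('A')(b) = Pow(Add(-2, Add(-3, b)), -1) = Pow(Add(-5, b), -1))
Z = Mul(5, I) (Z = Pow(Add(-10, -15), Rational(1, 2)) = Pow(-25, Rational(1, 2)) = Mul(5, I) ≈ Mul(5.0000, I))
Function('u')(L) = Mul(Pow(L, -1), Pow(Add(-5, L), -1)) (Function('u')(L) = Mul(Pow(Add(-5, L), -1), Pow(L, -1)) = Mul(Pow(L, -1), Pow(Add(-5, L), -1)))
Mul(-1, Function('u')(Z)) = Mul(-1, Mul(Pow(Mul(5, I), -1), Pow(Add(-5, Mul(5, I)), -1))) = Mul(-1, Mul(Mul(Rational(-1, 5), I), Mul(Rational(1, 50), Add(-5, Mul(-5, I))))) = Mul(-1, Mul(Rational(-1, 250), I, Add(-5, Mul(-5, I)))) = Mul(Rational(1, 250), I, Add(-5, Mul(-5, I)))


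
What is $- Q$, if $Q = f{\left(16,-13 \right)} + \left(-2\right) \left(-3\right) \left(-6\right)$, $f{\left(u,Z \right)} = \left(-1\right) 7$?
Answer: $43$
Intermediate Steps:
$f{\left(u,Z \right)} = -7$
$Q = -43$ ($Q = -7 + \left(-2\right) \left(-3\right) \left(-6\right) = -7 + 6 \left(-6\right) = -7 - 36 = -43$)
$- Q = \left(-1\right) \left(-43\right) = 43$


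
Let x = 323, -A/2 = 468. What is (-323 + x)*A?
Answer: 0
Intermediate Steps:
A = -936 (A = -2*468 = -936)
(-323 + x)*A = (-323 + 323)*(-936) = 0*(-936) = 0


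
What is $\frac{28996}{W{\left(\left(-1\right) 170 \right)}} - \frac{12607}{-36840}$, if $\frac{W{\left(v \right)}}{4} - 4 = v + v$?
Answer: $- \frac{3650239}{171920} \approx -21.232$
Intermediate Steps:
$W{\left(v \right)} = 16 + 8 v$ ($W{\left(v \right)} = 16 + 4 \left(v + v\right) = 16 + 4 \cdot 2 v = 16 + 8 v$)
$\frac{28996}{W{\left(\left(-1\right) 170 \right)}} - \frac{12607}{-36840} = \frac{28996}{16 + 8 \left(\left(-1\right) 170\right)} - \frac{12607}{-36840} = \frac{28996}{16 + 8 \left(-170\right)} - - \frac{12607}{36840} = \frac{28996}{16 - 1360} + \frac{12607}{36840} = \frac{28996}{-1344} + \frac{12607}{36840} = 28996 \left(- \frac{1}{1344}\right) + \frac{12607}{36840} = - \frac{7249}{336} + \frac{12607}{36840} = - \frac{3650239}{171920}$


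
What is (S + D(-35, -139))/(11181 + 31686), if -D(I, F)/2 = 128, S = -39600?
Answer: -39856/42867 ≈ -0.92976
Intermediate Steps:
D(I, F) = -256 (D(I, F) = -2*128 = -256)
(S + D(-35, -139))/(11181 + 31686) = (-39600 - 256)/(11181 + 31686) = -39856/42867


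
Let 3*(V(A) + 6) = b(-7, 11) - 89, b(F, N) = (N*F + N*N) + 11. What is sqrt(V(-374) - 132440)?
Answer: 2*I*sqrt(298029)/3 ≈ 363.95*I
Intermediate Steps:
b(F, N) = 11 + N**2 + F*N (b(F, N) = (F*N + N**2) + 11 = (N**2 + F*N) + 11 = 11 + N**2 + F*N)
V(A) = -52/3 (V(A) = -6 + ((11 + 11**2 - 7*11) - 89)/3 = -6 + ((11 + 121 - 77) - 89)/3 = -6 + (55 - 89)/3 = -6 + (1/3)*(-34) = -6 - 34/3 = -52/3)
sqrt(V(-374) - 132440) = sqrt(-52/3 - 132440) = sqrt(-397372/3) = 2*I*sqrt(298029)/3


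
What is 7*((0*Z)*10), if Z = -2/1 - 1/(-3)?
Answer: 0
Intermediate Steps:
Z = -5/3 (Z = -2*1 - 1*(-⅓) = -2 + ⅓ = -5/3 ≈ -1.6667)
7*((0*Z)*10) = 7*((0*(-5/3))*10) = 7*(0*10) = 7*0 = 0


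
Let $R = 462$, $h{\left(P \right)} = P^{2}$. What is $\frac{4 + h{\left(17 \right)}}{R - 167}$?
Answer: $\frac{293}{295} \approx 0.99322$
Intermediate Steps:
$\frac{4 + h{\left(17 \right)}}{R - 167} = \frac{4 + 17^{2}}{462 - 167} = \frac{4 + 289}{295} = 293 \cdot \frac{1}{295} = \frac{293}{295}$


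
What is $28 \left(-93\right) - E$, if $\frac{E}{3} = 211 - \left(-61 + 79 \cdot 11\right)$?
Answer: $-813$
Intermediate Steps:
$E = -1791$ ($E = 3 \left(211 - \left(-61 + 79 \cdot 11\right)\right) = 3 \left(211 - \left(-61 + 869\right)\right) = 3 \left(211 - 808\right) = 3 \left(-597\right) = -1791$)
$28 \left(-93\right) - E = 28 \left(-93\right) - -1791 = -2604 + 1791 = -813$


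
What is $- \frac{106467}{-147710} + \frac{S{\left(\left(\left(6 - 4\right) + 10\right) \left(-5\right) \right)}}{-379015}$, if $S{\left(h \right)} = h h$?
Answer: $\frac{7964166801}{11196861130} \approx 0.71129$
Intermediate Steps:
$S{\left(h \right)} = h^{2}$
$- \frac{106467}{-147710} + \frac{S{\left(\left(\left(6 - 4\right) + 10\right) \left(-5\right) \right)}}{-379015} = - \frac{106467}{-147710} + \frac{\left(\left(\left(6 - 4\right) + 10\right) \left(-5\right)\right)^{2}}{-379015} = \left(-106467\right) \left(- \frac{1}{147710}\right) + \left(\left(\left(6 - 4\right) + 10\right) \left(-5\right)\right)^{2} \left(- \frac{1}{379015}\right) = \frac{106467}{147710} + \left(\left(2 + 10\right) \left(-5\right)\right)^{2} \left(- \frac{1}{379015}\right) = \frac{106467}{147710} + \left(12 \left(-5\right)\right)^{2} \left(- \frac{1}{379015}\right) = \frac{106467}{147710} + \left(-60\right)^{2} \left(- \frac{1}{379015}\right) = \frac{106467}{147710} + 3600 \left(- \frac{1}{379015}\right) = \frac{106467}{147710} - \frac{720}{75803} = \frac{7964166801}{11196861130}$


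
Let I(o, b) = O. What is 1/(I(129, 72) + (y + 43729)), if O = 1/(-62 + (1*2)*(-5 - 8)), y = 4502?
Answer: 88/4244327 ≈ 2.0734e-5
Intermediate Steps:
O = -1/88 (O = 1/(-62 + 2*(-13)) = 1/(-62 - 26) = 1/(-88) = -1/88 ≈ -0.011364)
I(o, b) = -1/88
1/(I(129, 72) + (y + 43729)) = 1/(-1/88 + (4502 + 43729)) = 1/(-1/88 + 48231) = 1/(4244327/88) = 88/4244327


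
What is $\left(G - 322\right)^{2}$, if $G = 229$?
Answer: $8649$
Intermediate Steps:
$\left(G - 322\right)^{2} = \left(229 - 322\right)^{2} = \left(-93\right)^{2} = 8649$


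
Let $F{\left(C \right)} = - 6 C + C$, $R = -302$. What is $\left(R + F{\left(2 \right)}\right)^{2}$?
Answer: $97344$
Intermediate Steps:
$F{\left(C \right)} = - 5 C$
$\left(R + F{\left(2 \right)}\right)^{2} = \left(-302 - 10\right)^{2} = \left(-312\right)^{2} = 97344$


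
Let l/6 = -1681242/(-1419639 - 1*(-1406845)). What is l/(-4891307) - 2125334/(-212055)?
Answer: 66499974327311656/6635135399346345 ≈ 10.022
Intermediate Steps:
l = 5043726/6397 (l = 6*(-1681242/(-1419639 - 1*(-1406845))) = 6*(-1681242/(-1419639 + 1406845)) = 6*(-1681242/(-12794)) = 6*(-1681242*(-1/12794)) = 6*(840621/6397) = 5043726/6397 ≈ 788.45)
l/(-4891307) - 2125334/(-212055) = (5043726/6397)/(-4891307) - 2125334/(-212055) = (5043726/6397)*(-1/4891307) - 2125334*(-1/212055) = -5043726/31289690879 + 2125334/212055 = 66499974327311656/6635135399346345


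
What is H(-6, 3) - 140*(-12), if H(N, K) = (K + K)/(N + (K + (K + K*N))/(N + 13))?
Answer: 15113/9 ≈ 1679.2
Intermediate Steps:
H(N, K) = 2*K/(N + (2*K + K*N)/(13 + N)) (H(N, K) = (2*K)/(N + (2*K + K*N)/(13 + N)) = 2*K/(N + (2*K + K*N)/(13 + N)))
H(-6, 3) - 140*(-12) = 2*3*(13 - 6)/((-6)² + 2*3 + 13*(-6) + 3*(-6)) - 140*(-12) = 2*3*7/(36 + 6 - 78 - 18) + 1680 = 2*3*7/(-54) + 1680 = 2*3*(-1/54)*7 + 1680 = -7/9 + 1680 = 15113/9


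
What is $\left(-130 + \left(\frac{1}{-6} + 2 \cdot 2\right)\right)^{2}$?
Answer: $\frac{573049}{36} \approx 15918.0$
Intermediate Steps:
$\left(-130 + \left(\frac{1}{-6} + 2 \cdot 2\right)\right)^{2} = \left(-130 + \left(- \frac{1}{6} + 4\right)\right)^{2} = \left(-130 + \frac{23}{6}\right)^{2} = \left(- \frac{757}{6}\right)^{2} = \frac{573049}{36}$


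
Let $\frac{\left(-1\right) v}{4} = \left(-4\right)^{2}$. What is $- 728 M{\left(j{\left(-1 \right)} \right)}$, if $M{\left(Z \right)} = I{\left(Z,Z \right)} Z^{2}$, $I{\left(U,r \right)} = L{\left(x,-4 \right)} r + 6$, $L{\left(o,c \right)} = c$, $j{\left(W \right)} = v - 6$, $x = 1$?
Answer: $-1020219200$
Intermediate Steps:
$v = -64$ ($v = - 4 \left(-4\right)^{2} = \left(-4\right) 16 = -64$)
$j{\left(W \right)} = -70$ ($j{\left(W \right)} = -64 - 6 = -70$)
$I{\left(U,r \right)} = 6 - 4 r$ ($I{\left(U,r \right)} = - 4 r + 6 = 6 - 4 r$)
$M{\left(Z \right)} = Z^{2} \left(6 - 4 Z\right)$ ($M{\left(Z \right)} = \left(6 - 4 Z\right) Z^{2} = Z^{2} \left(6 - 4 Z\right)$)
$- 728 M{\left(j{\left(-1 \right)} \right)} = - 728 \left(-70\right)^{2} \left(6 - -280\right) = - 728 \cdot 4900 \left(6 + 280\right) = - 728 \cdot 4900 \cdot 286 = \left(-728\right) 1401400 = -1020219200$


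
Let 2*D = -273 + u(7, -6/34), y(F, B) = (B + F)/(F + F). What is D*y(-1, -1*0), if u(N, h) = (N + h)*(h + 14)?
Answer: -51637/1156 ≈ -44.669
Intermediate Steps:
u(N, h) = (14 + h)*(N + h) (u(N, h) = (N + h)*(14 + h) = (14 + h)*(N + h))
y(F, B) = (B + F)/(2*F) (y(F, B) = (B + F)/((2*F)) = (B + F)*(1/(2*F)) = (B + F)/(2*F))
D = -51637/578 (D = (-273 + ((-6/34)**2 + 14*7 + 14*(-6/34) + 7*(-6/34)))/2 = (-273 + ((-6*1/34)**2 + 98 + 14*(-6*1/34) + 7*(-6*1/34)))/2 = (-273 + ((-3/17)**2 + 98 + 14*(-3/17) + 7*(-3/17)))/2 = (-273 + (9/289 + 98 - 42/17 - 21/17))/2 = (-273 + 27260/289)/2 = (1/2)*(-51637/289) = -51637/578 ≈ -89.337)
D*y(-1, -1*0) = -51637*(-1*0 - 1)/(1156*(-1)) = -51637*(-1)*(0 - 1)/1156 = -51637*(-1)*(-1)/1156 = -51637/578*1/2 = -51637/1156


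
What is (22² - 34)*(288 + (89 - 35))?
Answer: 153900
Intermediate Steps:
(22² - 34)*(288 + (89 - 35)) = (484 - 34)*(288 + 54) = 450*342 = 153900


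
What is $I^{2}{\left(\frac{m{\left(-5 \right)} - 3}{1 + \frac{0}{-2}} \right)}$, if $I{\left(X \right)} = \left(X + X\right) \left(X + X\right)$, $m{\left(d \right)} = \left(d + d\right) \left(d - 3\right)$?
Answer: $562448656$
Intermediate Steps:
$m{\left(d \right)} = 2 d \left(-3 + d\right)$
$I{\left(X \right)} = 4 X^{2}$ ($I{\left(X \right)} = 2 X 2 X = 4 X^{2}$)
$I^{2}{\left(\frac{m{\left(-5 \right)} - 3}{1 + \frac{0}{-2}} \right)} = \left(4 \left(\frac{2 \left(-5\right) \left(-3 - 5\right) - 3}{1 + \frac{0}{-2}}\right)^{2}\right)^{2} = \left(4 \left(\frac{2 \left(-5\right) \left(-8\right) - 3}{1 + 0 \left(- \frac{1}{2}\right)}\right)^{2}\right)^{2} = \left(4 \left(\frac{80 - 3}{1 + 0}\right)^{2}\right)^{2} = \left(4 \left(\frac{77}{1}\right)^{2}\right)^{2} = \left(4 \left(77 \cdot 1\right)^{2}\right)^{2} = \left(4 \cdot 77^{2}\right)^{2} = \left(4 \cdot 5929\right)^{2} = 23716^{2} = 562448656$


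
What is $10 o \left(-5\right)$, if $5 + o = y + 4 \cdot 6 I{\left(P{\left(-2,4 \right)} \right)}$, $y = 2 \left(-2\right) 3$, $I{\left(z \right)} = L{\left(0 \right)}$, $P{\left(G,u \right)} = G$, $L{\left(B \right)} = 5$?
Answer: $-5150$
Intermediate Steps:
$I{\left(z \right)} = 5$
$y = -12$ ($y = \left(-4\right) 3 = -12$)
$o = 103$ ($o = -5 - \left(12 - 4 \cdot 6 \cdot 5\right) = -5 + \left(-12 + 24 \cdot 5\right) = -5 + \left(-12 + 120\right) = -5 + 108 = 103$)
$10 o \left(-5\right) = 10 \cdot 103 \left(-5\right) = 1030 \left(-5\right) = -5150$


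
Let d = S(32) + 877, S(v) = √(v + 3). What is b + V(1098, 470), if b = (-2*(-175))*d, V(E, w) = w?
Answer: 307420 + 350*√35 ≈ 3.0949e+5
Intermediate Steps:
S(v) = √(3 + v)
d = 877 + √35 (d = √(3 + 32) + 877 = √35 + 877 = 877 + √35 ≈ 882.92)
b = 306950 + 350*√35 (b = (-2*(-175))*(877 + √35) = 350*(877 + √35) = 306950 + 350*√35 ≈ 3.0902e+5)
b + V(1098, 470) = (306950 + 350*√35) + 470 = 307420 + 350*√35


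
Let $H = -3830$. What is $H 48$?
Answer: $-183840$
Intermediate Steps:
$H 48 = \left(-3830\right) 48 = -183840$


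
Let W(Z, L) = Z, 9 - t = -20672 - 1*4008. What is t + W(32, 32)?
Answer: 24721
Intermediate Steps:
t = 24689 (t = 9 - (-20672 - 1*4008) = 9 - (-20672 - 4008) = 9 - 1*(-24680) = 9 + 24680 = 24689)
t + W(32, 32) = 24689 + 32 = 24721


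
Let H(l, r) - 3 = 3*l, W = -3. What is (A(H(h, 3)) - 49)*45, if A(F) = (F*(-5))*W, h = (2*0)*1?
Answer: -180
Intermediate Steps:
h = 0 (h = 0*1 = 0)
H(l, r) = 3 + 3*l
A(F) = 15*F (A(F) = (F*(-5))*(-3) = -5*F*(-3) = 15*F)
(A(H(h, 3)) - 49)*45 = (15*(3 + 3*0) - 49)*45 = (15*(3 + 0) - 49)*45 = (15*3 - 49)*45 = (45 - 49)*45 = -4*45 = -180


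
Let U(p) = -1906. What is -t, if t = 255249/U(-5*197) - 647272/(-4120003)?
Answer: 1050392945315/7852725718 ≈ 133.76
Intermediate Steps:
t = -1050392945315/7852725718 (t = 255249/(-1906) - 647272/(-4120003) = 255249*(-1/1906) - 647272*(-1/4120003) = -255249/1906 + 647272/4120003 = -1050392945315/7852725718 ≈ -133.76)
-t = -1*(-1050392945315/7852725718) = 1050392945315/7852725718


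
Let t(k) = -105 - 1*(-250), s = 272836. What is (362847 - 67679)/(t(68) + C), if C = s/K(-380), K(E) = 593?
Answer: 175034624/358821 ≈ 487.80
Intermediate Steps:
t(k) = 145 (t(k) = -105 + 250 = 145)
C = 272836/593 ≈ 460.09
(362847 - 67679)/(t(68) + C) = (362847 - 67679)/(145 + 272836/593) = 295168/(358821/593) = 295168*(593/358821) = 175034624/358821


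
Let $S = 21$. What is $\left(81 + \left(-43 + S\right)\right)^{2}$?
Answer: $3481$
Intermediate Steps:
$\left(81 + \left(-43 + S\right)\right)^{2} = \left(81 + \left(-43 + 21\right)\right)^{2} = \left(81 - 22\right)^{2} = 59^{2} = 3481$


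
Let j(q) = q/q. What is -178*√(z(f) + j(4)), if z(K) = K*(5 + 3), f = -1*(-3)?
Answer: -890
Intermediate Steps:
f = 3
z(K) = 8*K (z(K) = K*8 = 8*K)
j(q) = 1
-178*√(z(f) + j(4)) = -178*√(8*3 + 1) = -178*√(24 + 1) = -178*√25 = -178*5 = -890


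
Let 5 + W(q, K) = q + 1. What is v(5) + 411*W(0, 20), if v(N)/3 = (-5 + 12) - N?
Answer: -1638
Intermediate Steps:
v(N) = 21 - 3*N (v(N) = 3*((-5 + 12) - N) = 3*(7 - N) = 21 - 3*N)
W(q, K) = -4 + q (W(q, K) = -5 + (q + 1) = -5 + (1 + q) = -4 + q)
v(5) + 411*W(0, 20) = (21 - 3*5) + 411*(-4 + 0) = (21 - 15) + 411*(-4) = 6 - 1644 = -1638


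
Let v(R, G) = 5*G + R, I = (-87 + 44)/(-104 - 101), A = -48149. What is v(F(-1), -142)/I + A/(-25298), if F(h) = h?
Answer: -3685239583/1087814 ≈ -3387.7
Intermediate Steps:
I = 43/205 (I = -43/(-205) = -43*(-1/205) = 43/205 ≈ 0.20976)
v(R, G) = R + 5*G
v(F(-1), -142)/I + A/(-25298) = (-1 + 5*(-142))/(43/205) - 48149/(-25298) = (-1 - 710)*(205/43) - 48149*(-1/25298) = -711*205/43 + 48149/25298 = -145755/43 + 48149/25298 = -3685239583/1087814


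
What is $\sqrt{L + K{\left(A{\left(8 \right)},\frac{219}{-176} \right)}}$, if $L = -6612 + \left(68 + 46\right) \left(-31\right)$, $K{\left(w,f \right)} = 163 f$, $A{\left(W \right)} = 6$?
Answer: $\frac{3 i \sqrt{2226147}}{44} \approx 101.73 i$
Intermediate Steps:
$L = -10146$ ($L = -6612 + 114 \left(-31\right) = -6612 - 3534 = -10146$)
$\sqrt{L + K{\left(A{\left(8 \right)},\frac{219}{-176} \right)}} = \sqrt{-10146 + 163 \frac{219}{-176}} = \sqrt{-10146 + 163 \cdot 219 \left(- \frac{1}{176}\right)} = \sqrt{-10146 + 163 \left(- \frac{219}{176}\right)} = \sqrt{-10146 - \frac{35697}{176}} = \sqrt{- \frac{1821393}{176}} = \frac{3 i \sqrt{2226147}}{44}$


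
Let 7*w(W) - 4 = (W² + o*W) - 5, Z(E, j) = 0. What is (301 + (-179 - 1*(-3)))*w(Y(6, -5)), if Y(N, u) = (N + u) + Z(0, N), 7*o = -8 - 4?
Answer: -1500/49 ≈ -30.612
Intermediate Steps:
o = -12/7 (o = (-8 - 4)/7 = (⅐)*(-12) = -12/7 ≈ -1.7143)
Y(N, u) = N + u (Y(N, u) = (N + u) + 0 = N + u)
w(W) = -⅐ - 12*W/49 + W²/7 (w(W) = 4/7 + ((W² - 12*W/7) - 5)/7 = 4/7 + (-5 + W² - 12*W/7)/7 = 4/7 + (-5/7 - 12*W/49 + W²/7) = -⅐ - 12*W/49 + W²/7)
(301 + (-179 - 1*(-3)))*w(Y(6, -5)) = (301 + (-179 - 1*(-3)))*(-⅐ - 12*(6 - 5)/49 + (6 - 5)²/7) = (301 + (-179 + 3))*(-⅐ - 12/49*1 + (⅐)*1²) = (301 - 176)*(-⅐ - 12/49 + (⅐)*1) = 125*(-⅐ - 12/49 + ⅐) = 125*(-12/49) = -1500/49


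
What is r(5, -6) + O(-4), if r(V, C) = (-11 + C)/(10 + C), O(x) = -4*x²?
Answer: -273/4 ≈ -68.250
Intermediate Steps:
r(V, C) = (-11 + C)/(10 + C)
r(5, -6) + O(-4) = (-11 - 6)/(10 - 6) - 4*(-4)² = -17/4 - 4*16 = (¼)*(-17) - 64 = -17/4 - 64 = -273/4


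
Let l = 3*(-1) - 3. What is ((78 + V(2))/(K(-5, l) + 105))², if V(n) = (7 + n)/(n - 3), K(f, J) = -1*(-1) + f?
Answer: 4761/10201 ≈ 0.46672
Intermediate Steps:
l = -6 (l = -3 - 3 = -6)
K(f, J) = 1 + f
V(n) = (7 + n)/(-3 + n)
((78 + V(2))/(K(-5, l) + 105))² = ((78 + (7 + 2)/(-3 + 2))/((1 - 5) + 105))² = ((78 + 9/(-1))/(-4 + 105))² = ((78 - 1*9)/101)² = ((78 - 9)*(1/101))² = (69*(1/101))² = (69/101)² = 4761/10201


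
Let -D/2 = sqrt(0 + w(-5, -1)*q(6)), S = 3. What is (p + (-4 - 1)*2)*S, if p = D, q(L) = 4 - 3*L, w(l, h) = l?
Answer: -30 - 6*sqrt(70) ≈ -80.200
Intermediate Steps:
D = -2*sqrt(70) (D = -2*sqrt(0 - 5*(4 - 3*6)) = -2*sqrt(0 - 5*(4 - 18)) = -2*sqrt(0 - 5*(-14)) = -2*sqrt(0 + 70) = -2*sqrt(70) ≈ -16.733)
p = -2*sqrt(70) ≈ -16.733
(p + (-4 - 1)*2)*S = (-2*sqrt(70) + (-4 - 1)*2)*3 = (-2*sqrt(70) - 5*2)*3 = (-2*sqrt(70) - 10)*3 = (-10 - 2*sqrt(70))*3 = -30 - 6*sqrt(70)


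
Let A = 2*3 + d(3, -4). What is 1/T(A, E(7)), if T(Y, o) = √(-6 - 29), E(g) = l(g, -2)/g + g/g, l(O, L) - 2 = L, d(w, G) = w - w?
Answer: -I*√35/35 ≈ -0.16903*I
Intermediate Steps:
d(w, G) = 0
A = 6 (A = 2*3 + 0 = 6 + 0 = 6)
l(O, L) = 2 + L
E(g) = 1 (E(g) = (2 - 2)/g + g/g = 0/g + 1 = 0 + 1 = 1)
T(Y, o) = I*√35 (T(Y, o) = √(-35) = I*√35)
1/T(A, E(7)) = 1/(I*√35) = -I*√35/35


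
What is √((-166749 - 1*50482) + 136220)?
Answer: I*√81011 ≈ 284.62*I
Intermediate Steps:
√((-166749 - 1*50482) + 136220) = √((-166749 - 50482) + 136220) = √(-217231 + 136220) = √(-81011) = I*√81011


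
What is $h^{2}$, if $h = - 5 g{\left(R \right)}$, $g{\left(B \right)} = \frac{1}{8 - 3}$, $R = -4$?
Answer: $1$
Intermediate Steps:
$g{\left(B \right)} = \frac{1}{5}$
$h = -1$ ($h = \left(-5\right) \frac{1}{5} = -1$)
$h^{2} = \left(-1\right)^{2} = 1$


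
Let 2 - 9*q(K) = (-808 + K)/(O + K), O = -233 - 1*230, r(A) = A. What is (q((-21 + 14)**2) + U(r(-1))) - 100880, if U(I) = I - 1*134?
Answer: -5454809/54 ≈ -1.0102e+5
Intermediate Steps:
O = -463 (O = -233 - 230 = -463)
q(K) = 2/9 - (-808 + K)/(9*(-463 + K))
U(I) = -134 + I (U(I) = I - 134 = -134 + I)
(q((-21 + 14)**2) + U(r(-1))) - 100880 = ((-118 + (-21 + 14)**2)/(9*(-463 + (-21 + 14)**2)) + (-134 - 1)) - 100880 = ((-118 + (-7)**2)/(9*(-463 + (-7)**2)) - 135) - 100880 = ((-118 + 49)/(9*(-463 + 49)) - 135) - 100880 = ((1/9)*(-69)/(-414) - 135) - 100880 = ((1/9)*(-1/414)*(-69) - 135) - 100880 = (1/54 - 135) - 100880 = -7289/54 - 100880 = -5454809/54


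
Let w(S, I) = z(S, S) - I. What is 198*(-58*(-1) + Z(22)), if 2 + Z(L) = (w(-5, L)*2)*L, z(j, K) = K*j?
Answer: 37224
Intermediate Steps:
w(S, I) = S**2 - I (w(S, I) = S*S - I = S**2 - I)
Z(L) = -2 + L*(50 - 2*L) (Z(L) = -2 + (((-5)**2 - L)*2)*L = -2 + ((25 - L)*2)*L = -2 + (50 - 2*L)*L = -2 + L*(50 - 2*L))
198*(-58*(-1) + Z(22)) = 198*(-58*(-1) + (-2 - 2*22*(-25 + 22))) = 198*(58 + (-2 - 2*22*(-3))) = 198*(58 + (-2 + 132)) = 198*(58 + 130) = 198*188 = 37224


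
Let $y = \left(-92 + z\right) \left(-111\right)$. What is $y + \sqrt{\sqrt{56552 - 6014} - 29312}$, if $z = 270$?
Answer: $-19758 + i \sqrt{29312 - \sqrt{50538}} \approx -19758.0 + 170.55 i$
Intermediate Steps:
$y = -19758$ ($y = \left(-92 + 270\right) \left(-111\right) = 178 \left(-111\right) = -19758$)
$y + \sqrt{\sqrt{56552 - 6014} - 29312} = -19758 + \sqrt{\sqrt{56552 - 6014} - 29312} = -19758 + \sqrt{\sqrt{50538} - 29312} = -19758 + \sqrt{-29312 + \sqrt{50538}}$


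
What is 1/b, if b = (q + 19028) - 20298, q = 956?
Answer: -1/314 ≈ -0.0031847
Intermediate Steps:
b = -314 (b = (956 + 19028) - 20298 = 19984 - 20298 = -314)
1/b = 1/(-314) = -1/314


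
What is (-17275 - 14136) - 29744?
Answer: -61155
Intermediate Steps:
(-17275 - 14136) - 29744 = -31411 - 29744 = -61155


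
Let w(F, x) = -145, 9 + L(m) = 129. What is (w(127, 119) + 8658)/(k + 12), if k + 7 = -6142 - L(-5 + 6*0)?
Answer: -8513/6257 ≈ -1.3606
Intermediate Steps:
L(m) = 120 (L(m) = -9 + 129 = 120)
k = -6269 (k = -7 + (-6142 - 1*120) = -7 + (-6142 - 120) = -7 - 6262 = -6269)
(w(127, 119) + 8658)/(k + 12) = (-145 + 8658)/(-6269 + 12) = 8513/(-6257) = 8513*(-1/6257) = -8513/6257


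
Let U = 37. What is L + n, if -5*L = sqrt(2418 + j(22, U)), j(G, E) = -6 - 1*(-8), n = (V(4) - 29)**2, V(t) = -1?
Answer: 900 - 22*sqrt(5)/5 ≈ 890.16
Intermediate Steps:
n = 900 (n = (-1 - 29)**2 = (-30)**2 = 900)
j(G, E) = 2 (j(G, E) = -6 + 8 = 2)
L = -22*sqrt(5)/5 (L = -sqrt(2418 + 2)/5 = -22*sqrt(5)/5 ≈ -9.8387)
L + n = -22*sqrt(5)/5 + 900 = 900 - 22*sqrt(5)/5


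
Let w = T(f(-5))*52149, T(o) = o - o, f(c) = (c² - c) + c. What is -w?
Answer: 0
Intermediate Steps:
f(c) = c²
T(o) = 0
w = 0 (w = 0*52149 = 0)
-w = -1*0 = 0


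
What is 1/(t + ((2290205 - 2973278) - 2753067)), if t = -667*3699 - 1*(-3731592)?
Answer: -1/2171781 ≈ -4.6045e-7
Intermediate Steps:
t = 1264359 (t = -2467233 + 3731592 = 1264359)
1/(t + ((2290205 - 2973278) - 2753067)) = 1/(1264359 + ((2290205 - 2973278) - 2753067)) = 1/(1264359 + (-683073 - 2753067)) = 1/(1264359 - 3436140) = 1/(-2171781) = -1/2171781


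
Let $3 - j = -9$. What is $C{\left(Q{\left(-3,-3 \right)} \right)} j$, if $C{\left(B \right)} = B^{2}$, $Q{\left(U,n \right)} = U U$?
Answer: $972$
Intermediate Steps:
$Q{\left(U,n \right)} = U^{2}$
$j = 12$ ($j = 3 - -9 = 3 + 9 = 12$)
$C{\left(Q{\left(-3,-3 \right)} \right)} j = \left(\left(-3\right)^{2}\right)^{2} \cdot 12 = 9^{2} \cdot 12 = 81 \cdot 12 = 972$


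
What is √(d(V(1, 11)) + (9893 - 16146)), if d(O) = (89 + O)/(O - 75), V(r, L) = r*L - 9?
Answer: 4*I*√2083055/73 ≈ 79.084*I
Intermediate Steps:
V(r, L) = -9 + L*r (V(r, L) = L*r - 9 = -9 + L*r)
d(O) = (89 + O)/(-75 + O)
√(d(V(1, 11)) + (9893 - 16146)) = √((89 + (-9 + 11*1))/(-75 + (-9 + 11*1)) + (9893 - 16146)) = √((89 + (-9 + 11))/(-75 + (-9 + 11)) - 6253) = √((89 + 2)/(-75 + 2) - 6253) = √(91/(-73) - 6253) = √(-1/73*91 - 6253) = √(-91/73 - 6253) = √(-456560/73) = 4*I*√2083055/73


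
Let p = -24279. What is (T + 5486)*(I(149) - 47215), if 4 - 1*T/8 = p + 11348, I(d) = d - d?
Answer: -5144829690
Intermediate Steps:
I(d) = 0
T = 103480 (T = 32 - 8*(-24279 + 11348) = 32 - 8*(-12931) = 32 + 103448 = 103480)
(T + 5486)*(I(149) - 47215) = (103480 + 5486)*(0 - 47215) = 108966*(-47215) = -5144829690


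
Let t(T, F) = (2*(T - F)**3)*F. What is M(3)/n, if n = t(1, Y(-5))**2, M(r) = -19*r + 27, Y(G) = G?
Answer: -1/155520 ≈ -6.4300e-6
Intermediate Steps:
t(T, F) = 2*F*(T - F)**3
M(r) = 27 - 19*r
n = 4665600 (n = (-2*(-5)*(-5 - 1*1)**3)**2 = (-2*(-5)*(-5 - 1)**3)**2 = (-2*(-5)*(-6)**3)**2 = (-2*(-5)*(-216))**2 = (-2160)**2 = 4665600)
M(3)/n = (27 - 19*3)/4665600 = (27 - 57)*(1/4665600) = -30*1/4665600 = -1/155520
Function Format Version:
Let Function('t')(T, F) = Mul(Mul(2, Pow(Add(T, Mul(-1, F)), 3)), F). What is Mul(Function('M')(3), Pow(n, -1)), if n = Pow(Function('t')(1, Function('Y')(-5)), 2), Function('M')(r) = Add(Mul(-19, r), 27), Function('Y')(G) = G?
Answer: Rational(-1, 155520) ≈ -6.4300e-6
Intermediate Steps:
Function('t')(T, F) = Mul(2, F, Pow(Add(T, Mul(-1, F)), 3))
Function('M')(r) = Add(27, Mul(-19, r))
n = 4665600 (n = Pow(Mul(-2, -5, Pow(Add(-5, Mul(-1, 1)), 3)), 2) = Pow(Mul(-2, -5, Pow(Add(-5, -1), 3)), 2) = Pow(Mul(-2, -5, Pow(-6, 3)), 2) = Pow(Mul(-2, -5, -216), 2) = Pow(-2160, 2) = 4665600)
Mul(Function('M')(3), Pow(n, -1)) = Mul(Add(27, Mul(-19, 3)), Pow(4665600, -1)) = Mul(Add(27, -57), Rational(1, 4665600)) = Mul(-30, Rational(1, 4665600)) = Rational(-1, 155520)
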